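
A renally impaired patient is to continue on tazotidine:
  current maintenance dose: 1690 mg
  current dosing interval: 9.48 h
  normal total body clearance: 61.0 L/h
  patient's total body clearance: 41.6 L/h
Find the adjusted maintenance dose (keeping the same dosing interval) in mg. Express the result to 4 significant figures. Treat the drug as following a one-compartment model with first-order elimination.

1153 mg

To keep the same average steady-state level, dosing rate must scale with clearance.
CL ratio = 41.6 / 61.0 = 0.6820
New dose (same interval) = 1690 × 0.6820 = 1153 mg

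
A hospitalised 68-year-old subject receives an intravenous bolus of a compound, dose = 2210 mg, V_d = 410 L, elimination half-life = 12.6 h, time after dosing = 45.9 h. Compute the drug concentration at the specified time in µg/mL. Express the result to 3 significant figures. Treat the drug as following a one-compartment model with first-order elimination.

C₀ = Dose / Vd = 2210 / 410 = 5.390 mg/L
k = ln2 / t½ = 0.693147 / 12.6 = 0.05501 h⁻¹
C = C₀ · e^(−k·t) = 5.390 × e^(−0.05501 × 45.9)
  = 5.390 × 0.08006 = 0.4315 mg/L
(0.4315 mg/L = 0.4315 µg/mL)

0.432 µg/mL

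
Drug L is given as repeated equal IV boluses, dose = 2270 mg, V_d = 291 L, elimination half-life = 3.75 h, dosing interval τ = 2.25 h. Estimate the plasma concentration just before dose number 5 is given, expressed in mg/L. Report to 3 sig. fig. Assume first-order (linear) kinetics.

12.3 mg/L

C₀ per dose = Dose / Vd = 2270 / 291 = 7.801 mg/L
k = ln2 / t½ = 0.693147 / 3.75 = 0.1848 h⁻¹
Fraction remaining after one interval: r = e^(−kτ) = e^(−0.1848 × 2.25) = 0.6598
Before dose 5, 4 doses have been given (aged 1τ, 2τ, 3τ, 4τ).
C_trough = C₀ × (r + r² + … + r^4) = C₀ × r(1−r^4)/(1−r)
        = 7.801 × 0.6598 × (1 − 0.1895) / (1 − 0.6598) = 12.26 mg/L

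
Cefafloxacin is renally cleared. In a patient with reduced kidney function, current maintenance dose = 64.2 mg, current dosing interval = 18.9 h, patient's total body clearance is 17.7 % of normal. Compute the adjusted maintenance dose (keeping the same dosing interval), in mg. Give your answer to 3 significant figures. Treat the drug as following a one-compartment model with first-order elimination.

11.4 mg

To keep the same average steady-state level, dosing rate must scale with clearance.
CL ratio = 17.7 / 100 = 0.1770
New dose (same interval) = 64.2 × 0.1770 = 11.36 mg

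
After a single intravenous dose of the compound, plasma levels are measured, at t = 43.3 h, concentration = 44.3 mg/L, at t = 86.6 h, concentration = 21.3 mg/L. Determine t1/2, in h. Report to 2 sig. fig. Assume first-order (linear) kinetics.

41 h

k = ln(C₁/C₂) / (t₂ − t₁) = ln(44.3/21.3) / (86.6 − 43.3)
  = 0.7323 / 43.30 = 0.01691 h⁻¹
t½ = ln2 / k = 0.693147 / 0.01691 = 40.99 h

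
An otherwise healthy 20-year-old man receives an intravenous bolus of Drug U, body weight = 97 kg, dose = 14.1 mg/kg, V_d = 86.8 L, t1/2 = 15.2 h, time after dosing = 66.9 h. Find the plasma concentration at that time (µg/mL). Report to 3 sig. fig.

0.746 µg/mL

Total dose = 14.1 × 97 = 1368 mg
C₀ = Dose / Vd = 1368 / 86.8 = 15.76 mg/L
k = ln2 / t½ = 0.693147 / 15.2 = 0.04560 h⁻¹
C = C₀ · e^(−k·t) = 15.76 × e^(−0.04560 × 66.9)
  = 15.76 × 0.04733 = 0.7459 mg/L
(0.7459 mg/L = 0.7459 µg/mL)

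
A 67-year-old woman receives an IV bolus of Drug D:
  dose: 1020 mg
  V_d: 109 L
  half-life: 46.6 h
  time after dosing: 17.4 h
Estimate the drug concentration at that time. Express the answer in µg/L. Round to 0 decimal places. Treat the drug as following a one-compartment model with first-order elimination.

7224 µg/L

C₀ = Dose / Vd = 1020 / 109 = 9.358 mg/L
k = ln2 / t½ = 0.693147 / 46.6 = 0.01487 h⁻¹
C = C₀ · e^(−k·t) = 9.358 × e^(−0.01487 × 17.4)
  = 9.358 × 0.7720 = 7.224 mg/L
Convert: 7.224 mg/L × 1000 = 7224 µg/L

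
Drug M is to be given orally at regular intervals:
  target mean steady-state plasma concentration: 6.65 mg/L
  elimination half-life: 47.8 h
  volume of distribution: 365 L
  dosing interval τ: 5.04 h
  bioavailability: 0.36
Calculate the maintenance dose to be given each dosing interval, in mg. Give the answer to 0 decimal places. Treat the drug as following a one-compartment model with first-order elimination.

k = ln2 / t½ = 0.693147 / 47.8 = 0.01450 h⁻¹
CL = k × Vd = 0.01450 × 365 = 5.293 L/h
At steady state, F × (Dose/τ) = Css × CL.
Dose = Css × CL × τ / F = 6.65 × 5.293 × 5.04 / 0.36 = 492.8 mg

493 mg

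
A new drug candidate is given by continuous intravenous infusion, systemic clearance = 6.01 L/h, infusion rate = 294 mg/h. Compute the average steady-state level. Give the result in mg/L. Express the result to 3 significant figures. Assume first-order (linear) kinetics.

At steady state Css = R₀ / CL = 294 / 6.010 = 48.92 mg/L

48.9 mg/L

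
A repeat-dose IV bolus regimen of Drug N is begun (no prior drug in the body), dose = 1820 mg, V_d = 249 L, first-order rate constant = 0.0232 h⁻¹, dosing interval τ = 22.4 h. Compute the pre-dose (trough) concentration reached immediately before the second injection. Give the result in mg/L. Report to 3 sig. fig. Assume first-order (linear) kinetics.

C₀ per dose = Dose / Vd = 1820 / 249 = 7.309 mg/L
Fraction remaining after one interval: r = e^(−kτ) = e^(−0.02320 × 22.4) = 0.5947
Before dose 2, 1 dose has been given (aged 1τ).
C_trough = C₀ × r = 7.309 × 0.5947 = 4.347 mg/L

4.35 mg/L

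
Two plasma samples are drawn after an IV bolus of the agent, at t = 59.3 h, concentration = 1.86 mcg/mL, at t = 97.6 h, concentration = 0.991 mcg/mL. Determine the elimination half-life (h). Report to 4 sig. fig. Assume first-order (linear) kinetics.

42.16 h

k = ln(C₁/C₂) / (t₂ − t₁) = ln(1.86/0.991) / (97.6 − 59.3)
  = 0.6296 / 38.30 = 0.01644 h⁻¹
t½ = ln2 / k = 0.693147 / 0.01644 = 42.16 h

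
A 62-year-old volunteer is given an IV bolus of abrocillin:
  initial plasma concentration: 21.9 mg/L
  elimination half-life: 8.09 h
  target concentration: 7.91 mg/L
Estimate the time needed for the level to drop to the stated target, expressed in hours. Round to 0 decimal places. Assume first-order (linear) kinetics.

k = ln2 / t½ = 0.693147 / 8.09 = 0.08568 h⁻¹
t = ln(C₀ / C) / k = ln(21.90 / 7.91) / 0.08568
  = ln(2.769) / 0.08568 = 1.018 / 0.08568 = 11.88 h

12 h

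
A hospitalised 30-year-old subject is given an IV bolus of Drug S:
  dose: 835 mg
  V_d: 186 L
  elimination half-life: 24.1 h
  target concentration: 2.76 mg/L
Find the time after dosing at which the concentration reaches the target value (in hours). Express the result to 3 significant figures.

16.9 h

C₀ = Dose / Vd = 835.0 / 186 = 4.489 mg/L
k = ln2 / t½ = 0.693147 / 24.1 = 0.02876 h⁻¹
t = ln(C₀ / C) / k = ln(4.489 / 2.76) / 0.02876
  = ln(1.626) / 0.02876 = 0.4861 / 0.02876 = 16.90 h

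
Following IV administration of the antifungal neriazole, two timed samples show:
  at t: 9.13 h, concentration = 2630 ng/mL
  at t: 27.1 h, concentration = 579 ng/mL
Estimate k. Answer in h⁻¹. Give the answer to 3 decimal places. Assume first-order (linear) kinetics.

k = ln(C₁/C₂) / (t₂ − t₁) = ln(2630/579) / (27.1 − 9.13)
  = 1.513 / 17.97 = 0.08420 h⁻¹

0.084 h⁻¹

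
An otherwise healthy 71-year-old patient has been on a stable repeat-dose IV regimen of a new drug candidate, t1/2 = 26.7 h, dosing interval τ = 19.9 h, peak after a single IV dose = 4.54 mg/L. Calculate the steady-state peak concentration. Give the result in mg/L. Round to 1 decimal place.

11.3 mg/L

k = ln2 / t½ = 0.693147 / 26.7 = 0.02596 h⁻¹
e^(−kτ) = e^(−0.02596 × 19.9) = 0.5965
Accumulation ratio R = 1 / (1 − e^(−kτ)) = 1 / (1 − 0.5965) = 2.478
Steady-state peak = C₀ × R = 4.54 × 2.478 = 11.25 mg/L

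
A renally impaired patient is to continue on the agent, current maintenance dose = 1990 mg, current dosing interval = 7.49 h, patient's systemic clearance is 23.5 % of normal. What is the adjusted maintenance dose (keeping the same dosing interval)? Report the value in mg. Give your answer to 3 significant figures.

468 mg

To keep the same average steady-state level, dosing rate must scale with clearance.
CL ratio = 23.5 / 100 = 0.2350
New dose (same interval) = 1990 × 0.2350 = 467.7 mg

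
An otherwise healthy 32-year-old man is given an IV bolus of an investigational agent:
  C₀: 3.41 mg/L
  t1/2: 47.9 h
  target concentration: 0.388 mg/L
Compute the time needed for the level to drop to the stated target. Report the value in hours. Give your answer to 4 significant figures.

k = ln2 / t½ = 0.693147 / 47.9 = 0.01447 h⁻¹
t = ln(C₀ / C) / k = ln(3.410 / 0.388) / 0.01447
  = ln(8.789) / 0.01447 = 2.174 / 0.01447 = 150.2 h

150.2 h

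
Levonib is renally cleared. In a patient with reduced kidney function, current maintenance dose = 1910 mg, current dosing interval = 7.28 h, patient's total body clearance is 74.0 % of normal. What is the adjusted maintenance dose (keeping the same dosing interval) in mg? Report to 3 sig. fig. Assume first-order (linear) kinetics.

To keep the same average steady-state level, dosing rate must scale with clearance.
CL ratio = 74.0 / 100 = 0.7400
New dose (same interval) = 1910 × 0.7400 = 1413 mg

1410 mg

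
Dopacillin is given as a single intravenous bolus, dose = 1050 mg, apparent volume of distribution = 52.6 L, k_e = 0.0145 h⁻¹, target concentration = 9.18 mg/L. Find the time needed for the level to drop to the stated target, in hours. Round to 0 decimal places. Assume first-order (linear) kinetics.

54 h

C₀ = Dose / Vd = 1050 / 52.6 = 19.96 mg/L
t = ln(C₀ / C) / k = ln(19.96 / 9.18) / 0.01450
  = ln(2.174) / 0.01450 = 0.7766 / 0.01450 = 53.56 h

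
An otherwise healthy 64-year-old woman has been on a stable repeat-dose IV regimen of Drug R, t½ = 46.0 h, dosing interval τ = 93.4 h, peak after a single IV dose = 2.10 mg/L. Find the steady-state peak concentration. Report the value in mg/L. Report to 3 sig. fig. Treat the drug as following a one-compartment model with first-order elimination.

k = ln2 / t½ = 0.693147 / 46.0 = 0.01507 h⁻¹
e^(−kτ) = e^(−0.01507 × 93.4) = 0.2447
Accumulation ratio R = 1 / (1 − e^(−kτ)) = 1 / (1 − 0.2447) = 1.324
Steady-state peak = C₀ × R = 2.10 × 1.324 = 2.780 mg/L

2.78 mg/L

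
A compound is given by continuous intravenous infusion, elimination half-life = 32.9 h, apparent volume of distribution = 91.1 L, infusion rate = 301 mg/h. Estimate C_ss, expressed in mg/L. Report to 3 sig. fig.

k = ln2 / t½ = 0.693147 / 32.9 = 0.02107 h⁻¹
CL = k × Vd = 0.02107 × 91.1 = 1.919 L/h
At steady state Css = R₀ / CL = 301 / 1.919 = 156.9 mg/L

157 mg/L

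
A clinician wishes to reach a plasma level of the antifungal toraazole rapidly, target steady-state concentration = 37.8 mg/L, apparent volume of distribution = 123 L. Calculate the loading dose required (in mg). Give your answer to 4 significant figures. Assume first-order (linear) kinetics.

LD = Css × Vd = 37.8 × 123 = 4649 mg

4649 mg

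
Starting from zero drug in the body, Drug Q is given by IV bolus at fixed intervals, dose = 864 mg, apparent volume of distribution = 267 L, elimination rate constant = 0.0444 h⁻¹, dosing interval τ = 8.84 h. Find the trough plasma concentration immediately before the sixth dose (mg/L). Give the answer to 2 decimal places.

C₀ per dose = Dose / Vd = 864 / 267 = 3.236 mg/L
Fraction remaining after one interval: r = e^(−kτ) = e^(−0.04440 × 8.84) = 0.6754
Before dose 6, 5 doses have been given (aged 1τ, 2τ, 3τ, 4τ, 5τ).
C_trough = C₀ × (r + r² + … + r^5) = C₀ × r(1−r^5)/(1−r)
        = 3.236 × 0.6754 × (1 − 0.1405) / (1 − 0.6754) = 5.787 mg/L

5.79 mg/L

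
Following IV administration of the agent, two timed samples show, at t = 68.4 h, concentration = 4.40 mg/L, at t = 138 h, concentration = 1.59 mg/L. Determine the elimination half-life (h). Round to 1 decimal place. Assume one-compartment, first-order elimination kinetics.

k = ln(C₁/C₂) / (t₂ − t₁) = ln(4.40/1.59) / (138 − 68.4)
  = 1.018 / 69.60 = 0.01463 h⁻¹
t½ = ln2 / k = 0.693147 / 0.01463 = 47.38 h

47.4 h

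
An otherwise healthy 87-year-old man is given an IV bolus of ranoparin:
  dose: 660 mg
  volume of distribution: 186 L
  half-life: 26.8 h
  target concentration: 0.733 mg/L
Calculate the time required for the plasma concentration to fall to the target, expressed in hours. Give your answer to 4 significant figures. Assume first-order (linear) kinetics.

60.98 h

C₀ = Dose / Vd = 660.0 / 186 = 3.548 mg/L
k = ln2 / t½ = 0.693147 / 26.8 = 0.02586 h⁻¹
t = ln(C₀ / C) / k = ln(3.548 / 0.733) / 0.02586
  = ln(4.840) / 0.02586 = 1.577 / 0.02586 = 60.98 h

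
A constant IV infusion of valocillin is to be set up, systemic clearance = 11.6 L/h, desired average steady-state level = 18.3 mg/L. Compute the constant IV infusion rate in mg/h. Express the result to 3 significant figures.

At steady state, infusion rate R₀ = Css × CL = 18.3 × 11.60 = 212.3 mg/h

212 mg/h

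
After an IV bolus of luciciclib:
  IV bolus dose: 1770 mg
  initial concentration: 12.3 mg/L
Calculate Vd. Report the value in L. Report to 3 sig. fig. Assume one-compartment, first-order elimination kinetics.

Vd = Dose / C₀ = 1770 / 12.3 = 143.9 L

144 L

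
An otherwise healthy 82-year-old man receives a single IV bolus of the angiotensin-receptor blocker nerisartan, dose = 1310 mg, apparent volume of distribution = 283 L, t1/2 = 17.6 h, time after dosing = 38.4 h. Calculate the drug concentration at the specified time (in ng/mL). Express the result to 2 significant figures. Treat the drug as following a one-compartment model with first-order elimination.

C₀ = Dose / Vd = 1310 / 283 = 4.629 mg/L
k = ln2 / t½ = 0.693147 / 17.6 = 0.03938 h⁻¹
C = C₀ · e^(−k·t) = 4.629 × e^(−0.03938 × 38.4)
  = 4.629 × 0.2204 = 1.020 mg/L
Convert: 1.020 mg/L × 1000 = 1020 ng/mL

1000 ng/mL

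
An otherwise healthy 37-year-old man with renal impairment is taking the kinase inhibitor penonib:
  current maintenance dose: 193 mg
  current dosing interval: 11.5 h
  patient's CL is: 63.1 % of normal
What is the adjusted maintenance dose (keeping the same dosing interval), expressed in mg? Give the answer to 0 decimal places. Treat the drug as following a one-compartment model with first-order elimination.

122 mg

To keep the same average steady-state level, dosing rate must scale with clearance.
CL ratio = 63.1 / 100 = 0.6310
New dose (same interval) = 193 × 0.6310 = 121.8 mg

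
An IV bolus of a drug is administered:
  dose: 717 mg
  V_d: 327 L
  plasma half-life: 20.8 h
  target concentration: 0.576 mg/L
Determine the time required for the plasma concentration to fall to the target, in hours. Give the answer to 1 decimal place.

C₀ = Dose / Vd = 717.0 / 327 = 2.193 mg/L
k = ln2 / t½ = 0.693147 / 20.8 = 0.03332 h⁻¹
t = ln(C₀ / C) / k = ln(2.193 / 0.576) / 0.03332
  = ln(3.807) / 0.03332 = 1.337 / 0.03332 = 40.13 h

40.1 h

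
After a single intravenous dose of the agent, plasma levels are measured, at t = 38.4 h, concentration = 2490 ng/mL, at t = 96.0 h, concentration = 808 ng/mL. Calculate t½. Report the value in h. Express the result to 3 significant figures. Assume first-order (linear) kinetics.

35.5 h

k = ln(C₁/C₂) / (t₂ − t₁) = ln(2490/808) / (96.0 − 38.4)
  = 1.125 / 57.60 = 0.01953 h⁻¹
t½ = ln2 / k = 0.693147 / 0.01953 = 35.49 h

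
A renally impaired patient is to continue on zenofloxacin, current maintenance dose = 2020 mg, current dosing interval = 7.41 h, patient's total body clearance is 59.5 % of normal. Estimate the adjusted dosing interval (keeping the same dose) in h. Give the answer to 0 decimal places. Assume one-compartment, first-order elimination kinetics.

12 h

To keep the same average steady-state level, dosing rate must scale with clearance.
CL ratio = 59.5 / 100 = 0.5950
New interval (same dose) = 7.41 / 0.5950 = 12.45 h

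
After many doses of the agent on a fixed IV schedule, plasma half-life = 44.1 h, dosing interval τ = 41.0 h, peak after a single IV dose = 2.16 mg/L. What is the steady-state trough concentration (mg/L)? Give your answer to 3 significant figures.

2.39 mg/L

k = ln2 / t½ = 0.693147 / 44.1 = 0.01572 h⁻¹
e^(−kτ) = e^(−0.01572 × 41.0) = 0.5249
Accumulation ratio R = 1 / (1 − e^(−kτ)) = 1 / (1 − 0.5249) = 2.105
Steady-state trough = C₀ × R × e^(−kτ) = 2.16 × 2.105 × 0.5249 = 2.387 mg/L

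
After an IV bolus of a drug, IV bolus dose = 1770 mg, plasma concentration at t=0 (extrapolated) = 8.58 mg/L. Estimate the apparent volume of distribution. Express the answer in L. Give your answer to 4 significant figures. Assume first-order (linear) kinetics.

206.3 L

Vd = Dose / C₀ = 1770 / 8.58 = 206.3 L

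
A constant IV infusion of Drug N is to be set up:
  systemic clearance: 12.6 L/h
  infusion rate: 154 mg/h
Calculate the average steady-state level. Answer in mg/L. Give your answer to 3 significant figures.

At steady state Css = R₀ / CL = 154 / 12.60 = 12.22 mg/L

12.2 mg/L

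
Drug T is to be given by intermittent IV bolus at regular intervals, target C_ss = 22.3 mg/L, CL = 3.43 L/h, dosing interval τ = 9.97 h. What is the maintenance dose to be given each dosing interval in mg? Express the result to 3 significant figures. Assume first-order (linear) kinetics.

At steady state, Dose/τ = Css × CL.
Dose = Css × CL × τ = 22.3 × 3.430 × 9.97 = 762.6 mg

763 mg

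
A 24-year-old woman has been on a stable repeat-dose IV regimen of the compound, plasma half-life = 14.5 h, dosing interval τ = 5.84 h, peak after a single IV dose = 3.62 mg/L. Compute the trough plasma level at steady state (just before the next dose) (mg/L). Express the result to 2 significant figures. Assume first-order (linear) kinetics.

k = ln2 / t½ = 0.693147 / 14.5 = 0.04780 h⁻¹
e^(−kτ) = e^(−0.04780 × 5.84) = 0.7564
Accumulation ratio R = 1 / (1 − e^(−kτ)) = 1 / (1 − 0.7564) = 4.105
Steady-state trough = C₀ × R × e^(−kτ) = 3.62 × 4.105 × 0.7564 = 11.24 mg/L

11 mg/L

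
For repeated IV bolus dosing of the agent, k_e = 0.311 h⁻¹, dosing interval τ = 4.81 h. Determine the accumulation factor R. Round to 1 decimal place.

e^(−kτ) = e^(−0.3110 × 4.81) = 0.2240
Accumulation ratio R = 1 / (1 − e^(−kτ)) = 1 / (1 − 0.2240) = 1.289

1.3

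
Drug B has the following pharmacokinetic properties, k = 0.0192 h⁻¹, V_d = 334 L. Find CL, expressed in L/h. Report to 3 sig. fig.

CL = k × Vd = 0.0192 × 334 = 6.413 L/h

6.41 L/h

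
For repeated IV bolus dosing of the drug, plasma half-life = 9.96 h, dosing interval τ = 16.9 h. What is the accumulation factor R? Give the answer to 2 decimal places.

1.45

k = ln2 / t½ = 0.693147 / 9.96 = 0.06959 h⁻¹
e^(−kτ) = e^(−0.06959 × 16.9) = 0.3085
Accumulation ratio R = 1 / (1 − e^(−kτ)) = 1 / (1 − 0.3085) = 1.446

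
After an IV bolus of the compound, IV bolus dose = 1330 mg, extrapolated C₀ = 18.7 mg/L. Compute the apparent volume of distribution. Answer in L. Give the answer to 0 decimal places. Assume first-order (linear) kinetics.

Vd = Dose / C₀ = 1330 / 18.7 = 71.12 L

71 L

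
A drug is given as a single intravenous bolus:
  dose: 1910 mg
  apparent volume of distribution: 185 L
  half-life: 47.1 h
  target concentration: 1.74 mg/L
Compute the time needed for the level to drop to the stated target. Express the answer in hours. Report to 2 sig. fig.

C₀ = Dose / Vd = 1910 / 185 = 10.32 mg/L
k = ln2 / t½ = 0.693147 / 47.1 = 0.01472 h⁻¹
t = ln(C₀ / C) / k = ln(10.32 / 1.74) / 0.01472
  = ln(5.931) / 0.01472 = 1.780 / 0.01472 = 120.9 h

120 h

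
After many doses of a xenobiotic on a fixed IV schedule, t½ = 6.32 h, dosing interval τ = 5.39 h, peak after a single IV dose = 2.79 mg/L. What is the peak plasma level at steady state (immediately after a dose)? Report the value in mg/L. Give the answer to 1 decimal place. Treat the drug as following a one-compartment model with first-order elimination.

k = ln2 / t½ = 0.693147 / 6.32 = 0.1097 h⁻¹
e^(−kτ) = e^(−0.1097 × 5.39) = 0.5536
Accumulation ratio R = 1 / (1 − e^(−kτ)) = 1 / (1 − 0.5536) = 2.240
Steady-state peak = C₀ × R = 2.79 × 2.240 = 6.250 mg/L

6.3 mg/L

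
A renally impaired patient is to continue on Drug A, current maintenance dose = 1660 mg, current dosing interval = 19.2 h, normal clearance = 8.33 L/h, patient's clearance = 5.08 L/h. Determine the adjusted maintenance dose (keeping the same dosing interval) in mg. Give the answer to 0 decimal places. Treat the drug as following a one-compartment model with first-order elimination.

To keep the same average steady-state level, dosing rate must scale with clearance.
CL ratio = 5.08 / 8.33 = 0.6098
New dose (same interval) = 1660 × 0.6098 = 1012 mg

1012 mg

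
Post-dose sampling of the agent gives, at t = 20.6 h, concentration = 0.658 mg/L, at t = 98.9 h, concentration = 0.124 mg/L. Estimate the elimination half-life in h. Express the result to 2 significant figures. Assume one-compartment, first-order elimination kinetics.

k = ln(C₁/C₂) / (t₂ − t₁) = ln(0.658/0.124) / (98.9 − 20.6)
  = 1.669 / 78.30 = 0.02132 h⁻¹
t½ = ln2 / k = 0.693147 / 0.02132 = 32.51 h

33 h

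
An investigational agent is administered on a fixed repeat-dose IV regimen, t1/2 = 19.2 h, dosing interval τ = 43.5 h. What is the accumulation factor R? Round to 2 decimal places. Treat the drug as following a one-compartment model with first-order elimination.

k = ln2 / t½ = 0.693147 / 19.2 = 0.03610 h⁻¹
e^(−kτ) = e^(−0.03610 × 43.5) = 0.2080
Accumulation ratio R = 1 / (1 − e^(−kτ)) = 1 / (1 − 0.2080) = 1.263

1.26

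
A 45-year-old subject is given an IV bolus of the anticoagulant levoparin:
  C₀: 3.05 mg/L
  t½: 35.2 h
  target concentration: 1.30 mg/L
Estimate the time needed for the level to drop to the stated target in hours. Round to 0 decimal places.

k = ln2 / t½ = 0.693147 / 35.2 = 0.01969 h⁻¹
t = ln(C₀ / C) / k = ln(3.050 / 1.30) / 0.01969
  = ln(2.346) / 0.01969 = 0.8527 / 0.01969 = 43.31 h

43 h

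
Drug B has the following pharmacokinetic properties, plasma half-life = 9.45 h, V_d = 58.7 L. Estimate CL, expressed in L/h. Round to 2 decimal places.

k = ln2 / t½ = 0.693147 / 9.45 = 0.07335 h⁻¹
CL = k × Vd = 0.07335 × 58.7 = 4.306 L/h

4.31 L/h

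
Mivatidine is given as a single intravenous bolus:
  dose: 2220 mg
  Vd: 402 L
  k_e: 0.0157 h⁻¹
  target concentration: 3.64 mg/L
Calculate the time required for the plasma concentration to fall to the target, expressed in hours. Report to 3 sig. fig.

C₀ = Dose / Vd = 2220 / 402 = 5.522 mg/L
t = ln(C₀ / C) / k = ln(5.522 / 3.64) / 0.01570
  = ln(1.517) / 0.01570 = 0.4167 / 0.01570 = 26.54 h

26.5 h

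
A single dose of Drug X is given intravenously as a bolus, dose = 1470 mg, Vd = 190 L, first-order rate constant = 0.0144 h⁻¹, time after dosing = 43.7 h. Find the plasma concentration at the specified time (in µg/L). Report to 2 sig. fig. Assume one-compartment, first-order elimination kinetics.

C₀ = Dose / Vd = 1470 / 190 = 7.737 mg/L
C = C₀ · e^(−k·t) = 7.737 × e^(−0.01440 × 43.7)
  = 7.737 × 0.5330 = 4.124 mg/L
Convert: 4.124 mg/L × 1000 = 4124 µg/L

4100 µg/L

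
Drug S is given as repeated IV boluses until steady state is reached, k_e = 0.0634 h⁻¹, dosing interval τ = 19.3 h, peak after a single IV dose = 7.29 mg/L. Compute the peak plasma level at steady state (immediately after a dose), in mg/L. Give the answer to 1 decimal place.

10.3 mg/L

e^(−kτ) = e^(−0.06340 × 19.3) = 0.2942
Accumulation ratio R = 1 / (1 − e^(−kτ)) = 1 / (1 − 0.2942) = 1.417
Steady-state peak = C₀ × R = 7.29 × 1.417 = 10.33 mg/L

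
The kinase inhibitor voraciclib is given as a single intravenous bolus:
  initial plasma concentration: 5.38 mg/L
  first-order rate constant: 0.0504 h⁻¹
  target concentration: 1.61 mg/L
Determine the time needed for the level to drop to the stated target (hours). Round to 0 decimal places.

24 h

t = ln(C₀ / C) / k = ln(5.380 / 1.61) / 0.05040
  = ln(3.342) / 0.05040 = 1.207 / 0.05040 = 23.95 h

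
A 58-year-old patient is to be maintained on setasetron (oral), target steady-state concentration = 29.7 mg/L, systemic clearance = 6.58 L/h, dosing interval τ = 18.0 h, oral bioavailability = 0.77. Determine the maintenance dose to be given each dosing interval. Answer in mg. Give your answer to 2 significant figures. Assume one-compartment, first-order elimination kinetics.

4600 mg

At steady state, F × (Dose/τ) = Css × CL.
Dose = Css × CL × τ / F = 29.7 × 6.580 × 18.0 / 0.77 = 4568 mg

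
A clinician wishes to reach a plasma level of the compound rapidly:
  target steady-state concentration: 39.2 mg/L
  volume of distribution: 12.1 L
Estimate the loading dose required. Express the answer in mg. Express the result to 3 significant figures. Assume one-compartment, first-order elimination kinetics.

LD = Css × Vd = 39.2 × 12.1 = 474.3 mg

474 mg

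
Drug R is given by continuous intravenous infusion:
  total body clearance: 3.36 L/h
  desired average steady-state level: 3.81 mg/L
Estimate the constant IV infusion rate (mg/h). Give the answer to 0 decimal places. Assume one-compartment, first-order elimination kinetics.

At steady state, infusion rate R₀ = Css × CL = 3.81 × 3.360 = 12.80 mg/h

13 mg/h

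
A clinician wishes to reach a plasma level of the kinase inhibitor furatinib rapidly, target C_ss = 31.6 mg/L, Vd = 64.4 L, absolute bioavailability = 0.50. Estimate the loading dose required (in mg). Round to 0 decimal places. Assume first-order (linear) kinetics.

4070 mg

LD = Css × Vd / F = 31.6 × 64.4 / 0.50 = 4070 mg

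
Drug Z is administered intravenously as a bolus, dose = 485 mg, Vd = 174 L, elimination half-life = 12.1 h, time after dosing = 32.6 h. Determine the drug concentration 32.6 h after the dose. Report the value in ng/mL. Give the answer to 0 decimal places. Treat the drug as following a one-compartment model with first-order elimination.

431 ng/mL

C₀ = Dose / Vd = 485.0 / 174 = 2.787 mg/L
k = ln2 / t½ = 0.693147 / 12.1 = 0.05728 h⁻¹
C = C₀ · e^(−k·t) = 2.787 × e^(−0.05728 × 32.6)
  = 2.787 × 0.1545 = 0.4306 mg/L
Convert: 0.4306 mg/L × 1000 = 430.6 ng/mL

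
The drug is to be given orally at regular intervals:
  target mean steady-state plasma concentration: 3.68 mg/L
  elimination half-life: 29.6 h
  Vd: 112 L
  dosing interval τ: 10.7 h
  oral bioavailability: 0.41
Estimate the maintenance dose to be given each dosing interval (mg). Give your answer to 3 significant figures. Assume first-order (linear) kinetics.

k = ln2 / t½ = 0.693147 / 29.6 = 0.02342 h⁻¹
CL = k × Vd = 0.02342 × 112 = 2.623 L/h
At steady state, F × (Dose/τ) = Css × CL.
Dose = Css × CL × τ / F = 3.68 × 2.623 × 10.7 / 0.41 = 251.9 mg

252 mg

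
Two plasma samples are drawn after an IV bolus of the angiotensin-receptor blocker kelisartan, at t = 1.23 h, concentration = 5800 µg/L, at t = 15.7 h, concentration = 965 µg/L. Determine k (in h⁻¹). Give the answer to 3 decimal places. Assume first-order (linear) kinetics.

0.124 h⁻¹

k = ln(C₁/C₂) / (t₂ − t₁) = ln(5800/965) / (15.7 − 1.23)
  = 1.793 / 14.47 = 0.1239 h⁻¹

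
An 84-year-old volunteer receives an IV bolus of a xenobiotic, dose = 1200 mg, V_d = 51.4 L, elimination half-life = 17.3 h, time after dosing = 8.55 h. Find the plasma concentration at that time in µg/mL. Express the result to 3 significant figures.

16.6 µg/mL

C₀ = Dose / Vd = 1200 / 51.4 = 23.35 mg/L
k = ln2 / t½ = 0.693147 / 17.3 = 0.04007 h⁻¹
C = C₀ · e^(−k·t) = 23.35 × e^(−0.04007 × 8.55)
  = 23.35 × 0.7099 = 16.58 mg/L
(16.58 mg/L = 16.58 µg/mL)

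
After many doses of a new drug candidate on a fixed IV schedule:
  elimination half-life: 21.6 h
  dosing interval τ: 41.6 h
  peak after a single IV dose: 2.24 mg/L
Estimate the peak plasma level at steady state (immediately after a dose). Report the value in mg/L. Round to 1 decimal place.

k = ln2 / t½ = 0.693147 / 21.6 = 0.03209 h⁻¹
e^(−kτ) = e^(−0.03209 × 41.6) = 0.2632
Accumulation ratio R = 1 / (1 − e^(−kτ)) = 1 / (1 − 0.2632) = 1.357
Steady-state peak = C₀ × R = 2.24 × 1.357 = 3.040 mg/L

3.0 mg/L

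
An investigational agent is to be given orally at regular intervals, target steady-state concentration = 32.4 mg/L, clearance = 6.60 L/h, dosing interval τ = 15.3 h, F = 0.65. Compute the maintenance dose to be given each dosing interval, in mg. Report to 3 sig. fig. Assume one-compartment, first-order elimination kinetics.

5030 mg

At steady state, F × (Dose/τ) = Css × CL.
Dose = Css × CL × τ / F = 32.4 × 6.600 × 15.3 / 0.65 = 5033 mg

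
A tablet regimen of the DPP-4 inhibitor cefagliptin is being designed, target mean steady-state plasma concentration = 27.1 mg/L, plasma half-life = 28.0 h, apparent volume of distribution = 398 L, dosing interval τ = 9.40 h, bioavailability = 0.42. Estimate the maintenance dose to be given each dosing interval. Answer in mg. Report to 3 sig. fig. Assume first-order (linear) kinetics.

5980 mg

k = ln2 / t½ = 0.693147 / 28.0 = 0.02476 h⁻¹
CL = k × Vd = 0.02476 × 398 = 9.854 L/h
At steady state, F × (Dose/τ) = Css × CL.
Dose = Css × CL × τ / F = 27.1 × 9.854 × 9.40 / 0.42 = 5977 mg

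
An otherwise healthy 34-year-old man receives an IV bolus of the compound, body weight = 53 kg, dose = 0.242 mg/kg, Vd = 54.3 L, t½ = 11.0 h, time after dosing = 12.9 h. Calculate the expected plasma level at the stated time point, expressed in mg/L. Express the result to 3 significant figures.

0.105 mg/L

Total dose = 0.242 × 53 = 12.83 mg
C₀ = Dose / Vd = 12.83 / 54.3 = 0.2363 mg/L
k = ln2 / t½ = 0.693147 / 11.0 = 0.06301 h⁻¹
C = C₀ · e^(−k·t) = 0.2363 × e^(−0.06301 × 12.9)
  = 0.2363 × 0.4436 = 0.1048 mg/L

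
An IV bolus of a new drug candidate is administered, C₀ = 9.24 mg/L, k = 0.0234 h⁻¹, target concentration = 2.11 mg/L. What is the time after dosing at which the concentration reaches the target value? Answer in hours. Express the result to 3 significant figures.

t = ln(C₀ / C) / k = ln(9.240 / 2.11) / 0.02340
  = ln(4.379) / 0.02340 = 1.477 / 0.02340 = 63.12 h

63.1 h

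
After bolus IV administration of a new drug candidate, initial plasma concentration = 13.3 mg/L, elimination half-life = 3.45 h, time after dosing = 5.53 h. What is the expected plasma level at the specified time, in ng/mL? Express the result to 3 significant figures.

4380 ng/mL

k = ln2 / t½ = 0.693147 / 3.45 = 0.2009 h⁻¹
C = C₀ · e^(−k·t) = 13.30 × e^(−0.2009 × 5.53)
  = 13.30 × 0.3292 = 4.378 mg/L
Convert: 4.378 mg/L × 1000 = 4378 ng/mL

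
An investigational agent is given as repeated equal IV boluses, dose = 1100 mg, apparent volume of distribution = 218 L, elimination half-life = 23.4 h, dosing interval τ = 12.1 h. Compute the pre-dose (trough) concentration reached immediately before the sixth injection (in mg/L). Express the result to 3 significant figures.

9.76 mg/L

C₀ per dose = Dose / Vd = 1100 / 218 = 5.046 mg/L
k = ln2 / t½ = 0.693147 / 23.4 = 0.02962 h⁻¹
Fraction remaining after one interval: r = e^(−kτ) = e^(−0.02962 × 12.1) = 0.6988
Before dose 6, 5 doses have been given (aged 1τ, 2τ, 3τ, 4τ, 5τ).
C_trough = C₀ × (r + r² + … + r^5) = C₀ × r(1−r^5)/(1−r)
        = 5.046 × 0.6988 × (1 − 0.1666) / (1 − 0.6988) = 9.757 mg/L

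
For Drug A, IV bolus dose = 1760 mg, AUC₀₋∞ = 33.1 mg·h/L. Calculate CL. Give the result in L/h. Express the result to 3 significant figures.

CL = Dose / AUC = 1760 / 33.1 = 53.17 L/h

53.2 L/h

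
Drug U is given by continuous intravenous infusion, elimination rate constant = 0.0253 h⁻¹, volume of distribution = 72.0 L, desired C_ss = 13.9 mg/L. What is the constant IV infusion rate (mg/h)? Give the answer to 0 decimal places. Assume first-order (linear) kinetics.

25 mg/h

CL = k × Vd = 0.02530 × 72.0 = 1.822 L/h
At steady state, infusion rate R₀ = Css × CL = 13.9 × 1.822 = 25.33 mg/h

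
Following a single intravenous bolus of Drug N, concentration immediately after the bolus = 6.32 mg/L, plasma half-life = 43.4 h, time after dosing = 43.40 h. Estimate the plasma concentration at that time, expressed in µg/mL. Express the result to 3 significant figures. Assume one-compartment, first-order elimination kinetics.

3.16 µg/mL

k = ln2 / t½ = 0.693147 / 43.4 = 0.01597 h⁻¹
t / t½ = 43.40 / 43.4 = 1 half-lives
C = C₀ × (1/2)^1 = 6.320 × 0.5000 = 3.160 mg/L
(3.160 mg/L = 3.160 µg/mL)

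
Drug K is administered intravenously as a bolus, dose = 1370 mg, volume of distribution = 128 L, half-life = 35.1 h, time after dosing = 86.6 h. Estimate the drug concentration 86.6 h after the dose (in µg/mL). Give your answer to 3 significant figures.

C₀ = Dose / Vd = 1370 / 128 = 10.70 mg/L
k = ln2 / t½ = 0.693147 / 35.1 = 0.01975 h⁻¹
C = C₀ · e^(−k·t) = 10.70 × e^(−0.01975 × 86.6)
  = 10.70 × 0.1808 = 1.935 mg/L
(1.935 mg/L = 1.935 µg/mL)

1.94 µg/mL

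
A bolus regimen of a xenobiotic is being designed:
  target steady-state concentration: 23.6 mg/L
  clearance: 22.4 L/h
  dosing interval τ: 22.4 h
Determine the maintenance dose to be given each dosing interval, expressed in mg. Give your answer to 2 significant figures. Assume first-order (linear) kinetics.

At steady state, Dose/τ = Css × CL.
Dose = Css × CL × τ = 23.6 × 22.40 × 22.4 = 11840 mg

12000 mg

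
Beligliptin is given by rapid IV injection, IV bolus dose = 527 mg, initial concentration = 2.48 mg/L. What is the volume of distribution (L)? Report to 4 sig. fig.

Vd = Dose / C₀ = 527.0 / 2.48 = 212.5 L

212.5 L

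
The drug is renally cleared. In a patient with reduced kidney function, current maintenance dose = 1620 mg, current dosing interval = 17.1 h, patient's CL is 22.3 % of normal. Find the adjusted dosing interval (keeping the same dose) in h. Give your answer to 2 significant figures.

To keep the same average steady-state level, dosing rate must scale with clearance.
CL ratio = 22.3 / 100 = 0.2230
New interval (same dose) = 17.1 / 0.2230 = 76.68 h

77 h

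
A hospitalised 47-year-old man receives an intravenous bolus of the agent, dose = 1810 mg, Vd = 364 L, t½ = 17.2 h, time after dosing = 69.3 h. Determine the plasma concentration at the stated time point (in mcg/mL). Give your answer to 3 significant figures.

C₀ = Dose / Vd = 1810 / 364 = 4.973 mg/L
k = ln2 / t½ = 0.693147 / 17.2 = 0.04030 h⁻¹
C = C₀ · e^(−k·t) = 4.973 × e^(−0.04030 × 69.3)
  = 4.973 × 0.06125 = 0.3046 mg/L
(0.3046 mg/L = 0.3046 mcg/mL)

0.305 mcg/mL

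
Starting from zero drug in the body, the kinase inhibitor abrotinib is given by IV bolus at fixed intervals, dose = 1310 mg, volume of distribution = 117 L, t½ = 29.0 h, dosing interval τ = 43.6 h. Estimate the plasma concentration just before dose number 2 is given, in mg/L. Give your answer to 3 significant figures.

3.95 mg/L

C₀ per dose = Dose / Vd = 1310 / 117 = 11.20 mg/L
k = ln2 / t½ = 0.693147 / 29.0 = 0.02390 h⁻¹
Fraction remaining after one interval: r = e^(−kτ) = e^(−0.02390 × 43.6) = 0.3527
Before dose 2, 1 dose has been given (aged 1τ).
C_trough = C₀ × r = 11.20 × 0.3527 = 3.950 mg/L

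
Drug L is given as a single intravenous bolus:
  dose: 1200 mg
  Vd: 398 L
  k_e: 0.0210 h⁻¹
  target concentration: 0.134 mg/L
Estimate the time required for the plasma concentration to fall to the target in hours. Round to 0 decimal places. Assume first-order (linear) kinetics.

148 h

C₀ = Dose / Vd = 1200 / 398 = 3.015 mg/L
t = ln(C₀ / C) / k = ln(3.015 / 0.134) / 0.02100
  = ln(22.50) / 0.02100 = 3.114 / 0.02100 = 148.3 h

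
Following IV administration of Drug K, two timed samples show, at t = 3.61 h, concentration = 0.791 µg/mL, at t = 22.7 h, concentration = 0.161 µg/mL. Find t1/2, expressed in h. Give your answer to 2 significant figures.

8.3 h

k = ln(C₁/C₂) / (t₂ − t₁) = ln(0.791/0.161) / (22.7 − 3.61)
  = 1.592 / 19.09 = 0.08339 h⁻¹
t½ = ln2 / k = 0.693147 / 0.08339 = 8.312 h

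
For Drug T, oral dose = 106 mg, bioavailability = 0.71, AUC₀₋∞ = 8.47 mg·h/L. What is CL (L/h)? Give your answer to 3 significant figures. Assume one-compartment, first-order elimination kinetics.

8.89 L/h

CL = F·Dose / AUC = 0.71 × 106 / 8.47 = 8.885 L/h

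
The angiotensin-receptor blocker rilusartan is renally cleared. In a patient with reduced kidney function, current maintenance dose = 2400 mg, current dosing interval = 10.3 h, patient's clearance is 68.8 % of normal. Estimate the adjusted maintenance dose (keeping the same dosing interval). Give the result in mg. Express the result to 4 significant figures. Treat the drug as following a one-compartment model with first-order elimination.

To keep the same average steady-state level, dosing rate must scale with clearance.
CL ratio = 68.8 / 100 = 0.6880
New dose (same interval) = 2400 × 0.6880 = 1651 mg

1651 mg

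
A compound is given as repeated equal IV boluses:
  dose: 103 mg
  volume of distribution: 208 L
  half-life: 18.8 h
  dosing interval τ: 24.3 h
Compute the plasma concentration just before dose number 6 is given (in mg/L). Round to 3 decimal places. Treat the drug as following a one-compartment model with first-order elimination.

C₀ per dose = Dose / Vd = 103 / 208 = 0.4952 mg/L
k = ln2 / t½ = 0.693147 / 18.8 = 0.03687 h⁻¹
Fraction remaining after one interval: r = e^(−kτ) = e^(−0.03687 × 24.3) = 0.4082
Before dose 6, 5 doses have been given (aged 1τ, 2τ, 3τ, 4τ, 5τ).
C_trough = C₀ × (r + r² + … + r^5) = C₀ × r(1−r^5)/(1−r)
        = 0.4952 × 0.4082 × (1 − 0.01133) / (1 − 0.4082) = 0.3377 mg/L

0.338 mg/L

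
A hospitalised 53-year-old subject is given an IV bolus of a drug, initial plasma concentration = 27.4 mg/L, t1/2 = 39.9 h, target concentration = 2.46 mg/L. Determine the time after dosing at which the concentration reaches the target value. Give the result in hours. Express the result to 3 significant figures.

139 h

k = ln2 / t½ = 0.693147 / 39.9 = 0.01737 h⁻¹
t = ln(C₀ / C) / k = ln(27.40 / 2.46) / 0.01737
  = ln(11.14) / 0.01737 = 2.411 / 0.01737 = 138.8 h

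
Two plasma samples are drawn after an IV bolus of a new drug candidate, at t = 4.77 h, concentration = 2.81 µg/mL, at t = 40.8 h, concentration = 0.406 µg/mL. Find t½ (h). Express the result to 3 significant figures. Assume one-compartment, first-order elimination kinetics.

12.9 h

k = ln(C₁/C₂) / (t₂ − t₁) = ln(2.81/0.406) / (40.8 − 4.77)
  = 1.935 / 36.03 = 0.05371 h⁻¹
t½ = ln2 / k = 0.693147 / 0.05371 = 12.91 h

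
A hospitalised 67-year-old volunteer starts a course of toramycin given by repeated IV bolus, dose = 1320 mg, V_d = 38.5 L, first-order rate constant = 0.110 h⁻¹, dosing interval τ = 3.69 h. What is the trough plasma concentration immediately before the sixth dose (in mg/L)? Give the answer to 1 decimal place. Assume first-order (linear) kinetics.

59.5 mg/L

C₀ per dose = Dose / Vd = 1320 / 38.5 = 34.29 mg/L
Fraction remaining after one interval: r = e^(−kτ) = e^(−0.1100 × 3.69) = 0.6664
Before dose 6, 5 doses have been given (aged 1τ, 2τ, 3τ, 4τ, 5τ).
C_trough = C₀ × (r + r² + … + r^5) = C₀ × r(1−r^5)/(1−r)
        = 34.29 × 0.6664 × (1 − 0.1314) / (1 − 0.6664) = 59.50 mg/L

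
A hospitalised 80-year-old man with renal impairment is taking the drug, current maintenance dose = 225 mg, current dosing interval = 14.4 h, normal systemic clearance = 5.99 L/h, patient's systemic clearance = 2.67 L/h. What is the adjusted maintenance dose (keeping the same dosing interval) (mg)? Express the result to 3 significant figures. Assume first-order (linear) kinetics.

100 mg

To keep the same average steady-state level, dosing rate must scale with clearance.
CL ratio = 2.67 / 5.99 = 0.4457
New dose (same interval) = 225 × 0.4457 = 100.3 mg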